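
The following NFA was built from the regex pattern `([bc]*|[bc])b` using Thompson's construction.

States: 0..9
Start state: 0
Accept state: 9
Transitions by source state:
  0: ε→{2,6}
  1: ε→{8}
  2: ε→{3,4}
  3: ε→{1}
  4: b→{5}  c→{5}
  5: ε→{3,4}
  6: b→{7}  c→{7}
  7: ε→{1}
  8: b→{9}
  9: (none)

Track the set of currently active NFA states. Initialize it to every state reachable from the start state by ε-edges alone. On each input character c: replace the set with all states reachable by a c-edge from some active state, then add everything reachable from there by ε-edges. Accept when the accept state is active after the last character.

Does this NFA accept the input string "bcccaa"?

start: ε-closure({0}) = {0,1,2,3,4,6,8}
'b' @ 1: {1,3,4,5,7,8,9}  (accept∈set)
'c' @ 2: {1,3,4,5,8}
'c' @ 3: {1,3,4,5,8}
'c' @ 4: {1,3,4,5,8}
'a' @ 5: {}  — state set empty
rest 'a' ignored (set empty)
after full input: {}  (accept=9 not in)

Answer: REJECT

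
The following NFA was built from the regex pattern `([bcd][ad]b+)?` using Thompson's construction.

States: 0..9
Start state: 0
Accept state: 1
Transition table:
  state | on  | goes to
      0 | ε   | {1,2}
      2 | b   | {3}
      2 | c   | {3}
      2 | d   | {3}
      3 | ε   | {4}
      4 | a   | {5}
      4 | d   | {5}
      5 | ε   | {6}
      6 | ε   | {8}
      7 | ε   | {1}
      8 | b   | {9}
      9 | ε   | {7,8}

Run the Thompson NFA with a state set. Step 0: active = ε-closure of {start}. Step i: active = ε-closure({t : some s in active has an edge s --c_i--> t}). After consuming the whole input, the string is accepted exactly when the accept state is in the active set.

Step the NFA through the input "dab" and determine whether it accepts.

Answer: ACCEPT

Trace:
start: ε-closure({0}) = {0,1,2}
'd' @ 1: {3,4}
'a' @ 2: {5,6,8}
'b' @ 3: {1,7,8,9}  (accept∈set)
final: {1,7,8,9}; accept 1 in set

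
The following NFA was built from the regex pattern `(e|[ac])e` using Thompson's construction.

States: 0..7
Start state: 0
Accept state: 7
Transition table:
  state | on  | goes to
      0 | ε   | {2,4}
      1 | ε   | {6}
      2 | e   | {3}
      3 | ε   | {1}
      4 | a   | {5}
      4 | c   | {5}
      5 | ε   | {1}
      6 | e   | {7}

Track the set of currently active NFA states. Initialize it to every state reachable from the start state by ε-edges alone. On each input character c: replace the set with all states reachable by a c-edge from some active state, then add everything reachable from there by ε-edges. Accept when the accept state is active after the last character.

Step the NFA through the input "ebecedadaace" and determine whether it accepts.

S₀ = ε-closure({0}) = {0,2,4}
'e' @ 1: {1,3,6}
'b' @ 2: {}  — no active states
rest 'ecedadaace' ignored (set empty)
end set {} — state 7 not in

Answer: REJECT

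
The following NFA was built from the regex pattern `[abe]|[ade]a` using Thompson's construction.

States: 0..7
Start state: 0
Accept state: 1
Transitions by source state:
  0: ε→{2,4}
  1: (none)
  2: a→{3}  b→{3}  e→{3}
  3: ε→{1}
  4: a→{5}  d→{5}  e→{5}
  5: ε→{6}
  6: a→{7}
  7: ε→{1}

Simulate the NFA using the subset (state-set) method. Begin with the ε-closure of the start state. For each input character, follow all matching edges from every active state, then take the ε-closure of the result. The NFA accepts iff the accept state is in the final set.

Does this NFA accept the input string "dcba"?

S₀ = ε-closure({0}) = {0,2,4}
'd' @ 1: {5,6}
'c' @ 2: {}  — dead — no transitions
rest 'ba' ignored (set empty)
after full input: {}  (accept=1 not in)

Answer: REJECT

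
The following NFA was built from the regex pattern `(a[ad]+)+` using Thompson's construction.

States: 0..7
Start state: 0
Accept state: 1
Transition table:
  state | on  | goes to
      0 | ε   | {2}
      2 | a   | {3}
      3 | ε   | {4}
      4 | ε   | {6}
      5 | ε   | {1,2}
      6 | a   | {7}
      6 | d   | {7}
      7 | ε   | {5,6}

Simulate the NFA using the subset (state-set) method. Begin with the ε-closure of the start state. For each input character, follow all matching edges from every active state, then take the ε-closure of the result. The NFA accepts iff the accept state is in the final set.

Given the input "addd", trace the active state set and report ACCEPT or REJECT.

Answer: ACCEPT

Derivation:
start: ε-closure({0}) = {0,2}
'a' @ 1: {3,4,6}
'd' @ 2: {1,2,5,6,7}  ✓accept
'd' @ 3: {1,2,5,6,7}  ✓accept
'd' @ 4: {1,2,5,6,7}  ✓accept
end set {1,2,5,6,7} — state 1 in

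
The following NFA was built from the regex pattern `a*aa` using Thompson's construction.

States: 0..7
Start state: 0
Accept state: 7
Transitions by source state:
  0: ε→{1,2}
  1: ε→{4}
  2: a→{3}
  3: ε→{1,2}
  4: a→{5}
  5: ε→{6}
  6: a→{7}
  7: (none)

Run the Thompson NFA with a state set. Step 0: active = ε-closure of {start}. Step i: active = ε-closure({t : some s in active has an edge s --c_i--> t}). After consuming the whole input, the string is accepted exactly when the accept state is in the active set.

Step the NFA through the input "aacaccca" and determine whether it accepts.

start: ε-closure({0}) = {0,1,2,4}
'a' @ 1: {1,2,3,4,5,6}
'a' @ 2: {1,2,3,4,5,6,7}  [accepting]
'c' @ 3: {}  — no active states
rest 'accca' ignored (set empty)
after full input: {}  (accept=7 not in)

Answer: REJECT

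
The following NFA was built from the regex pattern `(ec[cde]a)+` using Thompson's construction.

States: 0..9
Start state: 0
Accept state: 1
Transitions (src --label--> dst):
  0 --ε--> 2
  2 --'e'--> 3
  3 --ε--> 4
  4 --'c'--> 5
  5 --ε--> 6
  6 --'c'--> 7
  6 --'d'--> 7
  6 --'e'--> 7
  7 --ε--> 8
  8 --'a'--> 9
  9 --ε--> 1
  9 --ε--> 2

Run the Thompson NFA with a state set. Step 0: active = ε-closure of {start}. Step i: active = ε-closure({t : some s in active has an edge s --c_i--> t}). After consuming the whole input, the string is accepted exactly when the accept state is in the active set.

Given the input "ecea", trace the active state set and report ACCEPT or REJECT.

start: ε-closure({0}) = {0,2}
'e' @ 1: {3,4}
'c' @ 2: {5,6}
'e' @ 3: {7,8}
'a' @ 4: {1,2,9}  (accept∈set)
after full input: {1,2,9}  (accept=1 in)

Answer: ACCEPT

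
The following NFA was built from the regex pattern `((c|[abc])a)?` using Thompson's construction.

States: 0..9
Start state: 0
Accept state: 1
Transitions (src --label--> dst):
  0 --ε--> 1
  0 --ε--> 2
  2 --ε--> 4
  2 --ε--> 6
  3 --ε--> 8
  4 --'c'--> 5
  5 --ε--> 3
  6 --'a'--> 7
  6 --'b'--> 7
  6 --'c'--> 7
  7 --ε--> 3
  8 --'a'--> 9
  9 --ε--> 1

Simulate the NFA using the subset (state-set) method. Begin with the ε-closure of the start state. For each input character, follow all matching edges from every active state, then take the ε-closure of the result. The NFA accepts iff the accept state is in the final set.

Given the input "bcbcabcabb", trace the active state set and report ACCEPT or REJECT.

S₀ = ε-closure({0}) = {0,1,2,4,6}
'b' @ 1: {3,7,8}
'c' @ 2: {}  — state set empty
rest 'bcabcabb' ignored (set empty)
final: {}; accept 1 not in set

Answer: REJECT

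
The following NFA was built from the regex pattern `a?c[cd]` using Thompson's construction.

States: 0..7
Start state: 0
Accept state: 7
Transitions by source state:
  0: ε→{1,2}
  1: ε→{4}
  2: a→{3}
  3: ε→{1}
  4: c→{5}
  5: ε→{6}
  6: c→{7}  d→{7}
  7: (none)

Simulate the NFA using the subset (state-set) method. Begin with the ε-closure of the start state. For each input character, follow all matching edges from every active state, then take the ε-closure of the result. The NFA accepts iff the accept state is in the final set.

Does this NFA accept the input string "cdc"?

Answer: REJECT

Steps:
start: ε-closure({0}) = {0,1,2,4}
'c' @ 1: {5,6}
'd' @ 2: {7}  [accepting]
'c' @ 3: {}  — state set empty
after full input: {}  (accept=7 not in)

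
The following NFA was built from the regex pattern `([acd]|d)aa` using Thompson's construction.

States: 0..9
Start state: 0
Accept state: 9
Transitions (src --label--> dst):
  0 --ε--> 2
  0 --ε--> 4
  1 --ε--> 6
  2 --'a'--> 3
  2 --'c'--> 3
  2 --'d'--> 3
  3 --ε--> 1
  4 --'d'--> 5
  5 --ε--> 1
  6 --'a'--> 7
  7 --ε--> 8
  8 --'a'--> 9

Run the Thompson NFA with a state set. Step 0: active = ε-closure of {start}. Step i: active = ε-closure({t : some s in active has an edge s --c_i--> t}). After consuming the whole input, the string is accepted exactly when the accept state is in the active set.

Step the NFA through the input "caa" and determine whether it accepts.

Answer: ACCEPT

Steps:
S₀ = ε-closure({0}) = {0,2,4}
'c' @ 1: {1,3,6}
'a' @ 2: {7,8}
'a' @ 3: {9}  (accept∈set)
after full input: {9}  (accept=9 in)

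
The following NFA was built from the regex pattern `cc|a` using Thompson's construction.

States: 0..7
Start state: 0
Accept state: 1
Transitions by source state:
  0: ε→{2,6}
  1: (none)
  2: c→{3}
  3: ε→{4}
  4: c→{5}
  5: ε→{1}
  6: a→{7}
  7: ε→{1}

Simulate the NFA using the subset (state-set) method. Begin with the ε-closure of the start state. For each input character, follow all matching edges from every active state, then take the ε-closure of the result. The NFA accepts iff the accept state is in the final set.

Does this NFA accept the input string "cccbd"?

S₀ = ε-closure({0}) = {0,2,6}
'c' @ 1: {3,4}
'c' @ 2: {1,5}  [accepting]
'c' @ 3: {}  — no active states
rest 'bd' ignored (set empty)
end set {} — state 1 not in

Answer: REJECT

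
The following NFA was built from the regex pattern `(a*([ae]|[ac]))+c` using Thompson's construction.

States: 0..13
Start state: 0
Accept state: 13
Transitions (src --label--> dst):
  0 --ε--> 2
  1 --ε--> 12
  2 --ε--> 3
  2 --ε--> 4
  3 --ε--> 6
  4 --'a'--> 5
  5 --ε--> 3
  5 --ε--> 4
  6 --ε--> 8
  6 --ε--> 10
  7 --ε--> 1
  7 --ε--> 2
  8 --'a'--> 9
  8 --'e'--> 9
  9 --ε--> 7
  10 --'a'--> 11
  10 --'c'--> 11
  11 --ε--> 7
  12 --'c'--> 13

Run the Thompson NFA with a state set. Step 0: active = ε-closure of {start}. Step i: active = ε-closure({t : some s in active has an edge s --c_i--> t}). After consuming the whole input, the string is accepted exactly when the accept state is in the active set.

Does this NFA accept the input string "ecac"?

initial (ε-close {0}): {0,2,3,4,6,8,10}
'e' @ 1: {1,2,3,4,6,7,8,9,10,12}
'c' @ 2: {1,2,3,4,6,7,8,10,11,12,13}  [accepting]
'a' @ 3: {1,2,3,4,5,6,7,8,9,10,11,12}
'c' @ 4: {1,2,3,4,6,7,8,10,11,12,13}  [accepting]
final: {1,2,3,4,6,7,8,10,11,12,13}; accept 13 in set

Answer: ACCEPT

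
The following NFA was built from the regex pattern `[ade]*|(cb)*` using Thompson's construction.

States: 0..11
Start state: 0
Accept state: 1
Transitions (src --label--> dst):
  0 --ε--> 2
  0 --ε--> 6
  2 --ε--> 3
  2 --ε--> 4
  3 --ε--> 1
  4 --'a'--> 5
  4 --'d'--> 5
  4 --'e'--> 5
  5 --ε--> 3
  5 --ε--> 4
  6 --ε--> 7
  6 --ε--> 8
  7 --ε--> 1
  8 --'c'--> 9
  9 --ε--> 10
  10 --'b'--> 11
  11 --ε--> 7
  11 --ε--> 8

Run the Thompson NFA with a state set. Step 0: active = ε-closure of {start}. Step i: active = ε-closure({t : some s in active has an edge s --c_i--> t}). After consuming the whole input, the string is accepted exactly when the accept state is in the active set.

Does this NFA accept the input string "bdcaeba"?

Answer: REJECT

Steps:
initial (ε-close {0}): {0,1,2,3,4,6,7,8}
'b' @ 1: {}  — no active states
rest 'dcaeba' ignored (set empty)
end set {} — state 1 not in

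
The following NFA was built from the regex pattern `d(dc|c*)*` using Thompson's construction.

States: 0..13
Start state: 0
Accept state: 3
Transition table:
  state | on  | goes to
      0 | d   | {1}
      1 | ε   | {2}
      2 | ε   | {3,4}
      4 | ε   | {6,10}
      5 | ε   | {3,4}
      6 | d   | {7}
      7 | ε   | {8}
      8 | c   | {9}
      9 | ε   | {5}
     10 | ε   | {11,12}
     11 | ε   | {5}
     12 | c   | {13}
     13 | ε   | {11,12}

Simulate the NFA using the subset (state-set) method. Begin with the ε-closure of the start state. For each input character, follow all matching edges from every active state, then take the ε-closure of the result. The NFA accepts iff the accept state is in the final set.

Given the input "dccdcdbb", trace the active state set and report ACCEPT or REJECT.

initial (ε-close {0}): {0}
'd' @ 1: {1,2,3,4,5,6,10,11,12}  ✓accept
'c' @ 2: {3,4,5,6,10,11,12,13}  ✓accept
'c' @ 3: {3,4,5,6,10,11,12,13}  ✓accept
'd' @ 4: {7,8}
'c' @ 5: {3,4,5,6,9,10,11,12}  ✓accept
'd' @ 6: {7,8}
'b' @ 7: {}  — state set empty
rest 'b' ignored (set empty)
end set {} — state 3 not in

Answer: REJECT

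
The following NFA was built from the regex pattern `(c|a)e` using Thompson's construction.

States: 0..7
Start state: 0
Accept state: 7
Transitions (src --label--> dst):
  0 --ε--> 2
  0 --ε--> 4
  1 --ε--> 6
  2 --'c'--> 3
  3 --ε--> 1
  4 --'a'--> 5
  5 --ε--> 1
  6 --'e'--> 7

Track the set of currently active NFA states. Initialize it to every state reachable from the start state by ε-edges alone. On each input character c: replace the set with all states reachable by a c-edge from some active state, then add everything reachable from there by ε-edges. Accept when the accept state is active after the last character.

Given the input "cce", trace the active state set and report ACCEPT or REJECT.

initial (ε-close {0}): {0,2,4}
'c' @ 1: {1,3,6}
'c' @ 2: {}  — state set empty
rest 'e' ignored (set empty)
after full input: {}  (accept=7 not in)

Answer: REJECT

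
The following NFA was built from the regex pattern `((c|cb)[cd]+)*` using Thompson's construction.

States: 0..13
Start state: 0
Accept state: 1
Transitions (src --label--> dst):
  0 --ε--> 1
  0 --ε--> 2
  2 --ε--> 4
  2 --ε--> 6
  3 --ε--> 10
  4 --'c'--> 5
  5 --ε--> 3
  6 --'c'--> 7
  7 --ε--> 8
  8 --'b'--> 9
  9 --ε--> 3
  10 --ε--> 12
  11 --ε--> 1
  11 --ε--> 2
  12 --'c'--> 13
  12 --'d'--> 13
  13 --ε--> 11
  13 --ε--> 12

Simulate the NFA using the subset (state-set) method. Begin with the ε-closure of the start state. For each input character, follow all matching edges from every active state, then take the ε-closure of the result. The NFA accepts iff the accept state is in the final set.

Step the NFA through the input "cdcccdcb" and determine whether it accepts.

initial (ε-close {0}): {0,1,2,4,6}
'c' @ 1: {3,5,7,8,10,12}
'd' @ 2: {1,2,4,6,11,12,13}  (accept∈set)
'c' @ 3: {1,2,3,4,5,6,7,8,10,11,12,13}  (accept∈set)
'c' @ 4: {1,2,3,4,5,6,7,8,10,11,12,13}  (accept∈set)
'c' @ 5: {1,2,3,4,5,6,7,8,10,11,12,13}  (accept∈set)
'd' @ 6: {1,2,4,6,11,12,13}  (accept∈set)
'c' @ 7: {1,2,3,4,5,6,7,8,10,11,12,13}  (accept∈set)
'b' @ 8: {3,9,10,12}
end set {3,9,10,12} — state 1 not in

Answer: REJECT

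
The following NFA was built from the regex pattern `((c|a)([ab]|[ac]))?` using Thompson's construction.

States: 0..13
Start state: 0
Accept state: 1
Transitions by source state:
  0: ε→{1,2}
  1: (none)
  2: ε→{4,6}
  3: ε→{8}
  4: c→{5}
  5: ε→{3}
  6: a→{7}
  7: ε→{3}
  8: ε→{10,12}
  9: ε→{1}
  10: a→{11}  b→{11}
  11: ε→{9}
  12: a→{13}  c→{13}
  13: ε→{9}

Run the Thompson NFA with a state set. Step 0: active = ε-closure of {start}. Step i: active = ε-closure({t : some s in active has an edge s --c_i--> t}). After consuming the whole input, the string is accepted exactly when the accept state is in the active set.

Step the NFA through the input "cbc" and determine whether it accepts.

initial (ε-close {0}): {0,1,2,4,6}
'c' @ 1: {3,5,8,10,12}
'b' @ 2: {1,9,11}  (accept∈set)
'c' @ 3: {}  — state set empty
after full input: {}  (accept=1 not in)

Answer: REJECT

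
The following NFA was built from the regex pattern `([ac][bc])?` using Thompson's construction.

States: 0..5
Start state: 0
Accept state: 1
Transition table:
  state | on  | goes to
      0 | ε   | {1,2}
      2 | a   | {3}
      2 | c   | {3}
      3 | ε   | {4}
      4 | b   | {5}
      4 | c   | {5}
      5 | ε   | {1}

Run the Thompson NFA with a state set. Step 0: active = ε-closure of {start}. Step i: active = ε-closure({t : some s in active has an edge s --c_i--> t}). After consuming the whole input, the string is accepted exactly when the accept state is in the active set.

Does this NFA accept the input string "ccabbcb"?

S₀ = ε-closure({0}) = {0,1,2}
'c' @ 1: {3,4}
'c' @ 2: {1,5}  [accepting]
'a' @ 3: {}  — dead — no transitions
rest 'bbcb' ignored (set empty)
after full input: {}  (accept=1 not in)

Answer: REJECT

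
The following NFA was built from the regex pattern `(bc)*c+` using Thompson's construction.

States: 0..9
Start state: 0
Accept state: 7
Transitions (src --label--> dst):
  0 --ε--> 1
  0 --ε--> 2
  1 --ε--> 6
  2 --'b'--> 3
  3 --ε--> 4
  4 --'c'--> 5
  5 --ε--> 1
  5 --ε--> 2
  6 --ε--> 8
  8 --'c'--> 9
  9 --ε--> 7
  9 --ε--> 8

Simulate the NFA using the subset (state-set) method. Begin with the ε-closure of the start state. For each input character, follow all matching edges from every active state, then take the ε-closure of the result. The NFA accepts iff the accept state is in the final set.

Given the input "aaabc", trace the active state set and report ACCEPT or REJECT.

Answer: REJECT

Steps:
S₀ = ε-closure({0}) = {0,1,2,6,8}
'a' @ 1: {}  — dead — no transitions
rest 'aabc' ignored (set empty)
end set {} — state 7 not in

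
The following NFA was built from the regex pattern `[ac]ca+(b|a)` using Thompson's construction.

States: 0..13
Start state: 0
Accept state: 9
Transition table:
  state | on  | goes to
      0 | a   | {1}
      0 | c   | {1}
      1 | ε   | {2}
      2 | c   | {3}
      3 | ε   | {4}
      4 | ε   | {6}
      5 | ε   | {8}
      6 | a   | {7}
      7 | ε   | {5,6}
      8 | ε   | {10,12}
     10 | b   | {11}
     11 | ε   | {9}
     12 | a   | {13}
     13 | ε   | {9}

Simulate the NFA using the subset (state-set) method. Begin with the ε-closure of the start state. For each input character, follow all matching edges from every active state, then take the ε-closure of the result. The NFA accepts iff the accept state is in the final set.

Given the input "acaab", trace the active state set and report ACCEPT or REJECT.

Answer: ACCEPT

Derivation:
S₀ = ε-closure({0}) = {0}
'a' @ 1: {1,2}
'c' @ 2: {3,4,6}
'a' @ 3: {5,6,7,8,10,12}
'a' @ 4: {5,6,7,8,9,10,12,13}  ✓accept
'b' @ 5: {9,11}  ✓accept
after full input: {9,11}  (accept=9 in)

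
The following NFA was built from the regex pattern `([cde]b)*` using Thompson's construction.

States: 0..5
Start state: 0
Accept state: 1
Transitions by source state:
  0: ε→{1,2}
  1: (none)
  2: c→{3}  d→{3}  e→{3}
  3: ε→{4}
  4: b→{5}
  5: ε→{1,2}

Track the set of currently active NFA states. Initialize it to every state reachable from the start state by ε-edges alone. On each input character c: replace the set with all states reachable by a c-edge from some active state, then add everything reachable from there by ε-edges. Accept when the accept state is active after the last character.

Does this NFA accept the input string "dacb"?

Answer: REJECT

Steps:
start: ε-closure({0}) = {0,1,2}
'd' @ 1: {3,4}
'a' @ 2: {}  — state set empty
rest 'cb' ignored (set empty)
final: {}; accept 1 not in set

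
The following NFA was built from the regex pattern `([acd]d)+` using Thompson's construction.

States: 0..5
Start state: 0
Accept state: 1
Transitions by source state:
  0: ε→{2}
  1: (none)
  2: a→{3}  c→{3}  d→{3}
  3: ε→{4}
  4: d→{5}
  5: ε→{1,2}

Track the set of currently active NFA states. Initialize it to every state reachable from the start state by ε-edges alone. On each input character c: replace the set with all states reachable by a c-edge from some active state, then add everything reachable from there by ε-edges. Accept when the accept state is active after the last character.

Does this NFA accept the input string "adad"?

Answer: ACCEPT

Trace:
start: ε-closure({0}) = {0,2}
'a' @ 1: {3,4}
'd' @ 2: {1,2,5}  [accepting]
'a' @ 3: {3,4}
'd' @ 4: {1,2,5}  [accepting]
after full input: {1,2,5}  (accept=1 in)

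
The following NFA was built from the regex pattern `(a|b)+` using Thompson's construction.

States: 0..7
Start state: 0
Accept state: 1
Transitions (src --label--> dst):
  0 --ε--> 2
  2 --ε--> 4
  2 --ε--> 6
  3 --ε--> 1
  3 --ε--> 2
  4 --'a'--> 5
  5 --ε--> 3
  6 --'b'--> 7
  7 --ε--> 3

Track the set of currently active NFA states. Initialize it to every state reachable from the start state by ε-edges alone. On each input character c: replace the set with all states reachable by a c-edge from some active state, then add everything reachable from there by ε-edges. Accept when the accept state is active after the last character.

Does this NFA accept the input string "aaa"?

Answer: ACCEPT

Derivation:
initial (ε-close {0}): {0,2,4,6}
'a' @ 1: {1,2,3,4,5,6}  ✓accept
'a' @ 2: {1,2,3,4,5,6}  ✓accept
'a' @ 3: {1,2,3,4,5,6}  ✓accept
end set {1,2,3,4,5,6} — state 1 in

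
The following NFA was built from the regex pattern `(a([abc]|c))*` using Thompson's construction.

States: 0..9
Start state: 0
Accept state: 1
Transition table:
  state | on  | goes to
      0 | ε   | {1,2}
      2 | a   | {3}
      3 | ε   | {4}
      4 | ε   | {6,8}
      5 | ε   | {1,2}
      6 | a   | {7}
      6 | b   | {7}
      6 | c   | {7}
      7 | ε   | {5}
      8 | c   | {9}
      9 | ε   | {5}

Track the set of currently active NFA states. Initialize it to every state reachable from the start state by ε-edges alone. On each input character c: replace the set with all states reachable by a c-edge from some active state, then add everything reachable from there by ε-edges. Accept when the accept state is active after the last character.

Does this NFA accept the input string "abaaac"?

Answer: ACCEPT

Steps:
initial (ε-close {0}): {0,1,2}
'a' @ 1: {3,4,6,8}
'b' @ 2: {1,2,5,7}  [accepting]
'a' @ 3: {3,4,6,8}
'a' @ 4: {1,2,5,7}  [accepting]
'a' @ 5: {3,4,6,8}
'c' @ 6: {1,2,5,7,9}  [accepting]
final: {1,2,5,7,9}; accept 1 in set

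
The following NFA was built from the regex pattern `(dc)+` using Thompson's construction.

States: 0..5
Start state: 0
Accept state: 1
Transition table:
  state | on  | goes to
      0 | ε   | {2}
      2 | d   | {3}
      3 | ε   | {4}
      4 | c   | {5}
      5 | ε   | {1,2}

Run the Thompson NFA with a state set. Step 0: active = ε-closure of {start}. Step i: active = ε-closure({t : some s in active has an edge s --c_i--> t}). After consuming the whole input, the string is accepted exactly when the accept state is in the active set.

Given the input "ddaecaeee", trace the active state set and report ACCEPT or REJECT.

Answer: REJECT

Trace:
start: ε-closure({0}) = {0,2}
'd' @ 1: {3,4}
'd' @ 2: {}  — state set empty
rest 'aecaeee' ignored (set empty)
end set {} — state 1 not in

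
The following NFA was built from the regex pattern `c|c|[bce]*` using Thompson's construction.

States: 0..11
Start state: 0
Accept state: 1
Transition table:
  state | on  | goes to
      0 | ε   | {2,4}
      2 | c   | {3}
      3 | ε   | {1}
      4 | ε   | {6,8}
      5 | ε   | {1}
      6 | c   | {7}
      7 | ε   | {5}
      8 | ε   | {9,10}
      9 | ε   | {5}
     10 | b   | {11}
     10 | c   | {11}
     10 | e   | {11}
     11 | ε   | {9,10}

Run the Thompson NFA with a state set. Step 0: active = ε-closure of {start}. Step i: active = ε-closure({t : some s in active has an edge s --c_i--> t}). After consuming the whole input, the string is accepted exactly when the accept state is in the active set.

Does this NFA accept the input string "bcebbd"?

start: ε-closure({0}) = {0,1,2,4,5,6,8,9,10}
'b' @ 1: {1,5,9,10,11}  ✓accept
'c' @ 2: {1,5,9,10,11}  ✓accept
'e' @ 3: {1,5,9,10,11}  ✓accept
'b' @ 4: {1,5,9,10,11}  ✓accept
'b' @ 5: {1,5,9,10,11}  ✓accept
'd' @ 6: {}  — dead — no transitions
final: {}; accept 1 not in set

Answer: REJECT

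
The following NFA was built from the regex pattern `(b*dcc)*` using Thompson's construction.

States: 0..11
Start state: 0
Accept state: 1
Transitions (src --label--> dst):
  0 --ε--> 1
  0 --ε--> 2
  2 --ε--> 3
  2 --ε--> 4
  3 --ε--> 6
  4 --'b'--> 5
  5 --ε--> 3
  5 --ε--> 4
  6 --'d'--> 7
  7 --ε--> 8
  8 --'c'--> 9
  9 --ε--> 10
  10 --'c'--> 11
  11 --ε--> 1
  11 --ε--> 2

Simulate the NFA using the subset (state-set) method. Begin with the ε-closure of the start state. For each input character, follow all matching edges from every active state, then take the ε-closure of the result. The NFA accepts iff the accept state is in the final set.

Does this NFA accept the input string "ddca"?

start: ε-closure({0}) = {0,1,2,3,4,6}
'd' @ 1: {7,8}
'd' @ 2: {}  — dead — no transitions
rest 'ca' ignored (set empty)
end set {} — state 1 not in

Answer: REJECT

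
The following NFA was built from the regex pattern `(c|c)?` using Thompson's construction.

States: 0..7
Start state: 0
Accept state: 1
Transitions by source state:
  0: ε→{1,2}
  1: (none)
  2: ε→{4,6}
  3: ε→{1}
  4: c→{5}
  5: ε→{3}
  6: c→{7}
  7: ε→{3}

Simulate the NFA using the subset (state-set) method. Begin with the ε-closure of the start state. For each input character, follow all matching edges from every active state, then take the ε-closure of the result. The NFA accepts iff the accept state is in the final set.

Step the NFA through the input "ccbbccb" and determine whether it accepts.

S₀ = ε-closure({0}) = {0,1,2,4,6}
'c' @ 1: {1,3,5,7}  [accepting]
'c' @ 2: {}  — state set empty
rest 'bbccb' ignored (set empty)
after full input: {}  (accept=1 not in)

Answer: REJECT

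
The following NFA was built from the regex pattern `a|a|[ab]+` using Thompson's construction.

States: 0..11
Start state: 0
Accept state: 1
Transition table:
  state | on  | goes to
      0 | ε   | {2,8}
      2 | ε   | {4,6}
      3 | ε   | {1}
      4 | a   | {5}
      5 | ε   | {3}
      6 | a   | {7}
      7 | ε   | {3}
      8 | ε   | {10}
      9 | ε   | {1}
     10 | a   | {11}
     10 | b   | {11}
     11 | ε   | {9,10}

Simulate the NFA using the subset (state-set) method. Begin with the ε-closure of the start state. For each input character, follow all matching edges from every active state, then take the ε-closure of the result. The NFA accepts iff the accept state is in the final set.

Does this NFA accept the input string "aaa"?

start: ε-closure({0}) = {0,2,4,6,8,10}
'a' @ 1: {1,3,5,7,9,10,11}  ✓accept
'a' @ 2: {1,9,10,11}  ✓accept
'a' @ 3: {1,9,10,11}  ✓accept
after full input: {1,9,10,11}  (accept=1 in)

Answer: ACCEPT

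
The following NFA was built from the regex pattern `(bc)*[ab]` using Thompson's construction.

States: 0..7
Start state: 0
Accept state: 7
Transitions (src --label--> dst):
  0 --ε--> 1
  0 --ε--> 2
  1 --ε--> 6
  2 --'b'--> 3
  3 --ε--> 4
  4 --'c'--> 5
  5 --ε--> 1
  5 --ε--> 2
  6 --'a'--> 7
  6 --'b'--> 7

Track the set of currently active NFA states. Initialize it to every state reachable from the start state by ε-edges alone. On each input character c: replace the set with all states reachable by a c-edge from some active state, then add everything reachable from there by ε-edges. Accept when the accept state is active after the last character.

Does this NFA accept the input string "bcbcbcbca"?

initial (ε-close {0}): {0,1,2,6}
'b' @ 1: {3,4,7}  [accepting]
'c' @ 2: {1,2,5,6}
'b' @ 3: {3,4,7}  [accepting]
'c' @ 4: {1,2,5,6}
'b' @ 5: {3,4,7}  [accepting]
'c' @ 6: {1,2,5,6}
'b' @ 7: {3,4,7}  [accepting]
'c' @ 8: {1,2,5,6}
'a' @ 9: {7}  [accepting]
end set {7} — state 7 in

Answer: ACCEPT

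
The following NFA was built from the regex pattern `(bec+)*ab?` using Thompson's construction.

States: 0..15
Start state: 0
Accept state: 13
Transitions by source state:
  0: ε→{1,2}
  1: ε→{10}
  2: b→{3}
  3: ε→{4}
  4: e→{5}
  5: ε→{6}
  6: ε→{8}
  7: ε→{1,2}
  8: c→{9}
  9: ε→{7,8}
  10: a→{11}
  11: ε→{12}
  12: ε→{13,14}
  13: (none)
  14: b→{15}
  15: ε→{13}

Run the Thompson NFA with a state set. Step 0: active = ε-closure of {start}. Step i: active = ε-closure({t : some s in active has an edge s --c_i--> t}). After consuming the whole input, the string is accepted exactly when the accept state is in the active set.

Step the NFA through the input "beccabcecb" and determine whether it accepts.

start: ε-closure({0}) = {0,1,2,10}
'b' @ 1: {3,4}
'e' @ 2: {5,6,8}
'c' @ 3: {1,2,7,8,9,10}
'c' @ 4: {1,2,7,8,9,10}
'a' @ 5: {11,12,13,14}  ✓accept
'b' @ 6: {13,15}  ✓accept
'c' @ 7: {}  — no active states
rest 'ecb' ignored (set empty)
final: {}; accept 13 not in set

Answer: REJECT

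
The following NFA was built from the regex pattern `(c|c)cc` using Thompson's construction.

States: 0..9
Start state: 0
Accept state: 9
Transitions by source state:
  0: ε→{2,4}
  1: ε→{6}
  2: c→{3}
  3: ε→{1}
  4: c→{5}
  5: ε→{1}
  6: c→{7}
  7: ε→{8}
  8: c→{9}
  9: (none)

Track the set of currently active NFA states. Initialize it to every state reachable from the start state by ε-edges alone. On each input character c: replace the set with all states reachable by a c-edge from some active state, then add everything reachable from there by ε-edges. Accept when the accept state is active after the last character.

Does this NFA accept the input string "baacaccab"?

start: ε-closure({0}) = {0,2,4}
'b' @ 1: {}  — dead — no transitions
rest 'aacaccab' ignored (set empty)
final: {}; accept 9 not in set

Answer: REJECT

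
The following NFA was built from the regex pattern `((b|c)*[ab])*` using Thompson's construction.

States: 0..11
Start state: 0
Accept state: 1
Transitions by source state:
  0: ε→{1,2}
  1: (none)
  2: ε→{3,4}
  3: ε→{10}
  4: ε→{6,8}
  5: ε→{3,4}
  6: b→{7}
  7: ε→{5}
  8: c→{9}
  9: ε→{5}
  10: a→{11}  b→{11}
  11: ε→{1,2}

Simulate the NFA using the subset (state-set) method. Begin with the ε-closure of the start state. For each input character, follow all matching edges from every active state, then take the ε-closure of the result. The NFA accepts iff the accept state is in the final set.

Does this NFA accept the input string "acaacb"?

Answer: ACCEPT

Steps:
initial (ε-close {0}): {0,1,2,3,4,6,8,10}
'a' @ 1: {1,2,3,4,6,8,10,11}  [accepting]
'c' @ 2: {3,4,5,6,8,9,10}
'a' @ 3: {1,2,3,4,6,8,10,11}  [accepting]
'a' @ 4: {1,2,3,4,6,8,10,11}  [accepting]
'c' @ 5: {3,4,5,6,8,9,10}
'b' @ 6: {1,2,3,4,5,6,7,8,10,11}  [accepting]
end set {1,2,3,4,5,6,7,8,10,11} — state 1 in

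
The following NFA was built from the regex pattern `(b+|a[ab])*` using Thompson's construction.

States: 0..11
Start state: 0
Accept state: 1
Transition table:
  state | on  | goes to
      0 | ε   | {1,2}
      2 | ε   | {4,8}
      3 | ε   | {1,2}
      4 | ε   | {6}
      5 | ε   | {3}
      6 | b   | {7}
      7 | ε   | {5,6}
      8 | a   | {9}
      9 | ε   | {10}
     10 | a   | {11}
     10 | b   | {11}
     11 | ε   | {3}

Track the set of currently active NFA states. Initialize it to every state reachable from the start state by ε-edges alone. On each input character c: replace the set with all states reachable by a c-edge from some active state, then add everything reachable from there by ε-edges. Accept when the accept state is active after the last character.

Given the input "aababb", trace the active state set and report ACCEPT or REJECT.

S₀ = ε-closure({0}) = {0,1,2,4,6,8}
'a' @ 1: {9,10}
'a' @ 2: {1,2,3,4,6,8,11}  (accept∈set)
'b' @ 3: {1,2,3,4,5,6,7,8}  (accept∈set)
'a' @ 4: {9,10}
'b' @ 5: {1,2,3,4,6,8,11}  (accept∈set)
'b' @ 6: {1,2,3,4,5,6,7,8}  (accept∈set)
end set {1,2,3,4,5,6,7,8} — state 1 in

Answer: ACCEPT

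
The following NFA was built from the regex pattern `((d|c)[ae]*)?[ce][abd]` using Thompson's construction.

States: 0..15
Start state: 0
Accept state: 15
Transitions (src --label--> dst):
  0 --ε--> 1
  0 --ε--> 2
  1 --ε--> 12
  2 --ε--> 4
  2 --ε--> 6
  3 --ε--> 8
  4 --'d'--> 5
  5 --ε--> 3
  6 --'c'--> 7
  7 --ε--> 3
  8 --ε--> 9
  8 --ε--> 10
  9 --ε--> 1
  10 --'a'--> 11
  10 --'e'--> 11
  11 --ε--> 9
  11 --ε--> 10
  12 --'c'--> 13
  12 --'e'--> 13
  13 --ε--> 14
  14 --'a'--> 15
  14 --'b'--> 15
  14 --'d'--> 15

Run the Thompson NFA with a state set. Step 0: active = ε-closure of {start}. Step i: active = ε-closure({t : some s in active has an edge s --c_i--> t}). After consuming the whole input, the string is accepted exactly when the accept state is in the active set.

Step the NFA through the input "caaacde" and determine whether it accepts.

S₀ = ε-closure({0}) = {0,1,2,4,6,12}
'c' @ 1: {1,3,7,8,9,10,12,13,14}
'a' @ 2: {1,9,10,11,12,15}  (accept∈set)
'a' @ 3: {1,9,10,11,12}
'a' @ 4: {1,9,10,11,12}
'c' @ 5: {13,14}
'd' @ 6: {15}  (accept∈set)
'e' @ 7: {}  — state set empty
after full input: {}  (accept=15 not in)

Answer: REJECT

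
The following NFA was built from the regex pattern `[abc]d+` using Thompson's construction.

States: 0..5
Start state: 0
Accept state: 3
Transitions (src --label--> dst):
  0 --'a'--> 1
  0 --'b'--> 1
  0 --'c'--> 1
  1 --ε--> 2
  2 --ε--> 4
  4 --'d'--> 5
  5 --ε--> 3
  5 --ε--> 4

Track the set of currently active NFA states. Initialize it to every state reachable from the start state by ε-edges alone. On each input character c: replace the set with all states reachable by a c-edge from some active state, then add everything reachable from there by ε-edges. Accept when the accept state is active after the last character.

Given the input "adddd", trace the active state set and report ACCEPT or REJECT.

initial (ε-close {0}): {0}
'a' @ 1: {1,2,4}
'd' @ 2: {3,4,5}  [accepting]
'd' @ 3: {3,4,5}  [accepting]
'd' @ 4: {3,4,5}  [accepting]
'd' @ 5: {3,4,5}  [accepting]
after full input: {3,4,5}  (accept=3 in)

Answer: ACCEPT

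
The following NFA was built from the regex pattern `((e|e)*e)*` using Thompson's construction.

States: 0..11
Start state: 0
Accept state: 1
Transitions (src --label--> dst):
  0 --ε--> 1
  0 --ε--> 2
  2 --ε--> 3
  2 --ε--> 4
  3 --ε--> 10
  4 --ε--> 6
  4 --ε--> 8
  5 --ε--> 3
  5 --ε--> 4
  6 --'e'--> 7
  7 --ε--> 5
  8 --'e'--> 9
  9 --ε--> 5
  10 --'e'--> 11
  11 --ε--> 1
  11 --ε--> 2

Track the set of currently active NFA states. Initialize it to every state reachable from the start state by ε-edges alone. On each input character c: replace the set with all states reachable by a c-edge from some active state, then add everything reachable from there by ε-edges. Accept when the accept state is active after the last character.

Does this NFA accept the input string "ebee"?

Answer: REJECT

Steps:
start: ε-closure({0}) = {0,1,2,3,4,6,8,10}
'e' @ 1: {1,2,3,4,5,6,7,8,9,10,11}  ✓accept
'b' @ 2: {}  — state set empty
rest 'ee' ignored (set empty)
final: {}; accept 1 not in set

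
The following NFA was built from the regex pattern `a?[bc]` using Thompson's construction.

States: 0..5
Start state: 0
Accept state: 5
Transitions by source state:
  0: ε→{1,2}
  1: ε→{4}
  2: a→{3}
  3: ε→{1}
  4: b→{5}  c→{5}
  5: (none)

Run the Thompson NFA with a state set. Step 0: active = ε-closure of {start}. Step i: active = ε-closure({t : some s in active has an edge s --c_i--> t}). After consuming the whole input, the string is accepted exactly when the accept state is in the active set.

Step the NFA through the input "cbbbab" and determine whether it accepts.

S₀ = ε-closure({0}) = {0,1,2,4}
'c' @ 1: {5}  ✓accept
'b' @ 2: {}  — no active states
rest 'bbab' ignored (set empty)
end set {} — state 5 not in

Answer: REJECT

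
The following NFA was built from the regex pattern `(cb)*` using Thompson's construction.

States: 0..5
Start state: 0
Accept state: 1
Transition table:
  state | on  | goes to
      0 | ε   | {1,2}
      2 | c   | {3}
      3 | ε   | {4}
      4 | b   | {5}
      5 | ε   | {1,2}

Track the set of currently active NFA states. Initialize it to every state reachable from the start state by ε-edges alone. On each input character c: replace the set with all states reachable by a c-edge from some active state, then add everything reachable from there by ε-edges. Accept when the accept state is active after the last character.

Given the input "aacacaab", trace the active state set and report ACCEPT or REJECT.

S₀ = ε-closure({0}) = {0,1,2}
'a' @ 1: {}  — state set empty
rest 'acacaab' ignored (set empty)
end set {} — state 1 not in

Answer: REJECT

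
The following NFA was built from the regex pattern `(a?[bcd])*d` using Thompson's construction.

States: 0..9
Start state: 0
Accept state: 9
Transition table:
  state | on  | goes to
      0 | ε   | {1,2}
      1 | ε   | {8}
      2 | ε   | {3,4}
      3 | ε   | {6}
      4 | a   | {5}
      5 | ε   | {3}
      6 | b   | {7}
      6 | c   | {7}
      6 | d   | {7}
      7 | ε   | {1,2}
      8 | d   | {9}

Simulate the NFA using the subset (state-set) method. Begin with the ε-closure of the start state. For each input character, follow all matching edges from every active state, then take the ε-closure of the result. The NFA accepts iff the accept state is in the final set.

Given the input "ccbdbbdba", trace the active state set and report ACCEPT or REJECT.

Answer: REJECT

Steps:
start: ε-closure({0}) = {0,1,2,3,4,6,8}
'c' @ 1: {1,2,3,4,6,7,8}
'c' @ 2: {1,2,3,4,6,7,8}
'b' @ 3: {1,2,3,4,6,7,8}
'd' @ 4: {1,2,3,4,6,7,8,9}  ✓accept
'b' @ 5: {1,2,3,4,6,7,8}
'b' @ 6: {1,2,3,4,6,7,8}
'd' @ 7: {1,2,3,4,6,7,8,9}  ✓accept
'b' @ 8: {1,2,3,4,6,7,8}
'a' @ 9: {3,5,6}
final: {3,5,6}; accept 9 not in set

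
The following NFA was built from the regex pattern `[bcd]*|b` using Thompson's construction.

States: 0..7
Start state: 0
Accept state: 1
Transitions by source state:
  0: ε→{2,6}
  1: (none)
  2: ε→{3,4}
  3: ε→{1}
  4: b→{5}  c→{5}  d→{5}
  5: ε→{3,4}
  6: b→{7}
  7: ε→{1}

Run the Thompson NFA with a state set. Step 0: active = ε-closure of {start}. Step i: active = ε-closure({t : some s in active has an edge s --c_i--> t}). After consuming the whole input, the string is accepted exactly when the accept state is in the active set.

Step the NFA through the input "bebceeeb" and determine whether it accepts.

S₀ = ε-closure({0}) = {0,1,2,3,4,6}
'b' @ 1: {1,3,4,5,7}  ✓accept
'e' @ 2: {}  — dead — no transitions
rest 'bceeeb' ignored (set empty)
final: {}; accept 1 not in set

Answer: REJECT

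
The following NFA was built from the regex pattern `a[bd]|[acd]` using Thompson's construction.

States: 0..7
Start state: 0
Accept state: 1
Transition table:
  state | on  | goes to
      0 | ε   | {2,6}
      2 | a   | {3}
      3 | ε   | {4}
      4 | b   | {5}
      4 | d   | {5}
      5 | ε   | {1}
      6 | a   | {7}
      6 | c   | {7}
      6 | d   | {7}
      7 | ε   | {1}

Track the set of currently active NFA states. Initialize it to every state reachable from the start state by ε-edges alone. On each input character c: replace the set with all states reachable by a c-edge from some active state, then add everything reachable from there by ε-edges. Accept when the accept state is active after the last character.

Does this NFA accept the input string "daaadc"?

Answer: REJECT

Derivation:
S₀ = ε-closure({0}) = {0,2,6}
'd' @ 1: {1,7}  [accepting]
'a' @ 2: {}  — state set empty
rest 'aadc' ignored (set empty)
end set {} — state 1 not in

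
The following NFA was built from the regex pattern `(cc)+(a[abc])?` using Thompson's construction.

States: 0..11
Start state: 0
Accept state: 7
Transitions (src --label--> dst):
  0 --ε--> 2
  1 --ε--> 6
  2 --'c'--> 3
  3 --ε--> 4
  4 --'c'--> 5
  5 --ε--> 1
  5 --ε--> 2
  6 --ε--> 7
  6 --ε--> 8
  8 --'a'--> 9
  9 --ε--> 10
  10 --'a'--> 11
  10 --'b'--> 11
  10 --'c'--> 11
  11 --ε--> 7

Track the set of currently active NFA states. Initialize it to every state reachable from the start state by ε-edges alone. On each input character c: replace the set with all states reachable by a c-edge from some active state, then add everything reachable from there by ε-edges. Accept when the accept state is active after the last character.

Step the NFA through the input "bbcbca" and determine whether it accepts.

initial (ε-close {0}): {0,2}
'b' @ 1: {}  — state set empty
rest 'bcbca' ignored (set empty)
end set {} — state 7 not in

Answer: REJECT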